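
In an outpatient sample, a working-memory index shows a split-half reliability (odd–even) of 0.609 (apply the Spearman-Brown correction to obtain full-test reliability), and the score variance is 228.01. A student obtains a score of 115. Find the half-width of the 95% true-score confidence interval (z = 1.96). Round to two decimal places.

14.59

SD = √228.01 = 15.100
Spearman-Brown: r = 2(0.609) / (1 + 0.609) = 1.218 / 1.609 ≈ 0.757
SEM = 15.100 * √(1 − 0.757) = 15.100 * √0.243 ≈ 15.100 * 0.493 ≈ 7.444
1.96 * SEM ≈ 14.590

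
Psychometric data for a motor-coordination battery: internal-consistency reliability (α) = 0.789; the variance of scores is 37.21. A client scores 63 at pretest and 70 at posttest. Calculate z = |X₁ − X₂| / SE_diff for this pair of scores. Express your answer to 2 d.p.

1.77

SD = √37.21 ≈ 6.1000
SEM = 6.1000 × √(1 − 0.7890) = 6.1000 × √0.2110 ≈ 6.1000 × 0.4593 ≈ 2.8020
SE_diff = SEM × √2 ≈ 2.8020 × 1.4142 ≈ 3.9627
z = 7 / 3.9627 ≈ 1.7665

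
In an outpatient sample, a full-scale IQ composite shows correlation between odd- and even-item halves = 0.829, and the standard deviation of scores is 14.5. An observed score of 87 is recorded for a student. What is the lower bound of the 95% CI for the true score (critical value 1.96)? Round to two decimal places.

78.31

Spearman-Brown: r = 2(0.829) / (1 + 0.829) = 1.658 / 1.829 ≃ 0.907
The standard error of measurement is 14.500×√(1 − 0.907) ≃ 14.500×0.306 ≃ 4.434.
Half-width = 1.96×4.434 ≃ 8.690
Lower limit = 87 − 8.690 ≃ 78.310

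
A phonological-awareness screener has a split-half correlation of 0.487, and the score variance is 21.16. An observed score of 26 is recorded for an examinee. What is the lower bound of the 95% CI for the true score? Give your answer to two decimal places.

SD = √21.16 = 4.600
Full-length reliability (Spearman-Brown) = 2(0.487)/(1+0.487) ≈ 0.655
The standard error of measurement is 4.600×√(1 − 0.655) ≈ 4.600×0.587 ≈ 2.702.
Half-width = 1.96×2.702 ≈ 5.296
Lower limit = 26 − 5.296 ≈ 20.704

20.70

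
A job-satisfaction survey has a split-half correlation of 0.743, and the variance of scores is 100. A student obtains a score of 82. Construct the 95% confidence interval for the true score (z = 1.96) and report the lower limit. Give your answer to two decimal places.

SD = √100 = 10.000
Spearman-Brown: r = 2(0.743) / (1 + 0.743) = 1.486 / 1.743 ≈ 0.853
The standard error of measurement is 10.000·√(1 − 0.853) ≈ 10.000·0.384 ≈ 3.840.
Half-width = 1.96·3.840 ≈ 7.526
Lower bound: 82 − 7.526 = 74.474

74.47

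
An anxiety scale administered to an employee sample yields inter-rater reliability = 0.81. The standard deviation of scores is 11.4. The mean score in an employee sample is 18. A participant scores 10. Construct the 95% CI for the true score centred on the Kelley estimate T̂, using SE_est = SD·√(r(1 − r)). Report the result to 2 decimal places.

T̂ = r·X + (1 − r)·M = 0.81000×10 + 0.19000×18 = 8.10000 + 3.42000 ≈ 11.52000
SE_est = SD × √(r(1 − r)) = 11.40000 × √0.15390 ≈ 11.40000 × 0.39230 ≈ 4.47223
95% CI: 11.52000 ± 8.76557 ≈ (2.75443, 20.28557)

[2.75, 20.29]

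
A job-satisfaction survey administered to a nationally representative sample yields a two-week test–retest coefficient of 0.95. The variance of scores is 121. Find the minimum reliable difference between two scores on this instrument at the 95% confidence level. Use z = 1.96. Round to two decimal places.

6.82

SD = √121 = 11.000
The standard error of measurement is 11.000×√(1 − 0.950) ≃ 11.000×0.224 ≃ 2.460.
SE_diff = SEM × √2 ≃ 2.460 × 1.414 ≃ 3.479
Smallest detectable difference = 1.96×3.479 ≃ 6.818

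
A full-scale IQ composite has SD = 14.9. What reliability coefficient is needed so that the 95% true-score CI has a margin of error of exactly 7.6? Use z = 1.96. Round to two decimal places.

SEM needed = half-width / z = 7.6/1.96 ≈ 3.87755
r = 1 − (SEM / SD)² = 1 − (3.87755 / 14.9)² ≈ 1 − 0.06772 ≈ 0.93228

0.93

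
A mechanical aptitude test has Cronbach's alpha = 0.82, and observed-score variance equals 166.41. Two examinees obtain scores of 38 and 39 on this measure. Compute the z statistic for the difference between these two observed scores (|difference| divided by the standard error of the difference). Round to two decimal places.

0.13

σ = 166.41^(1/2) = 12.900
The standard error of measurement is 12.900·√(1 − 0.820) ≃ 12.900·0.424 ≃ 5.473.
SE_diff = √2 · SEM ≃ 7.740
z = |38 − 39| / 7.740 = 1 / 7.740 ≃ 0.129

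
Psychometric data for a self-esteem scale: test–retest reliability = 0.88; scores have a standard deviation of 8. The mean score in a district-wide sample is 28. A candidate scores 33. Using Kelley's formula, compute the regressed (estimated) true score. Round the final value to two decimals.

32.40

T̂ = 0.8800(33) + 0.1200(28) ≃ 32.4000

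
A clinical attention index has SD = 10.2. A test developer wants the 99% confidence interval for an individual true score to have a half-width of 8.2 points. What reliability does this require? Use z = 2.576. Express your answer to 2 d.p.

0.90

Required SEM = 8.2 / 2.576 ≈ 3.183
r = 1 − (3.183/10.2)² ≈ 1 − 0.097 ≈ 0.903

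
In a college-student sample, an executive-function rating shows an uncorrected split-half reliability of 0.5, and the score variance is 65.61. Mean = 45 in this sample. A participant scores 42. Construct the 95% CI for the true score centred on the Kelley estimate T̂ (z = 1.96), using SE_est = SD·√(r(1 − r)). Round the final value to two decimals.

[35.52, 50.48]

σ = 65.61^(1/2) = 8.100
r_full = 2·0.5 / (1 + 0.5) ≈ 0.667
Estimated true score = 0.667×42 + (1 − 0.667)×45 ≈ 43.000
SE_est = SD × √(r(1 − r)) = 8.100 × √0.222 ≈ 8.100 × 0.471 ≈ 3.818
95% CI: 43.000 ± 7.484 ≈ (35.516, 50.484)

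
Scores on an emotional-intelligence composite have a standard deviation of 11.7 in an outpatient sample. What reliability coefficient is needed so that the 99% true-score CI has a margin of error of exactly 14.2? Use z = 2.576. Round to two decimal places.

0.78

SEM needed = half-width / z = 14.2/2.576 ≈ 5.5124
r = 1 − (SEM / SD)² = 1 − (5.5124 / 11.7)² ≈ 1 − 0.2220 ≈ 0.7780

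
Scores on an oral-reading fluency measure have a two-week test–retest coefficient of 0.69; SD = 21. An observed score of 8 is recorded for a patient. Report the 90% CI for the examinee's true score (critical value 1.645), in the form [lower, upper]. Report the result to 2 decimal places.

[-11.23, 27.23]

SEM = 21.0000×√(1 − 0.6900) ≈ 11.6923
Half-width = 1.645×11.6923 ≈ 19.2338
Interval: (-11.2338, 27.2338)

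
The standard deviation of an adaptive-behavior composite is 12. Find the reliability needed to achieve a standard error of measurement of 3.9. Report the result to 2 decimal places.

0.89

r = 1 − (3.900/12)² ≈ 1 − 0.106 ≈ 0.894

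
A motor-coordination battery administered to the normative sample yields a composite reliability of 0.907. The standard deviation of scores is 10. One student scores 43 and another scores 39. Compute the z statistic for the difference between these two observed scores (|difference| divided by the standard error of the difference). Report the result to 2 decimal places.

0.93

The standard error of measurement is 10.000·√(1 − 0.907) ≃ 10.000·0.305 ≃ 3.050.
Standard error of the difference = 3.050·√2 ≃ 4.313
z = |43 − 39| / 4.313 = 4 / 4.313 ≃ 0.927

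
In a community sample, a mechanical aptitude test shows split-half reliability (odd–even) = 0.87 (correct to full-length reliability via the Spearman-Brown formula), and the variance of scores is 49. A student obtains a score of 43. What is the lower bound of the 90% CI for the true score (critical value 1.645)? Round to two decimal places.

σ = 49^(1/2) = 7.0000
Spearman-Brown: r = 2(0.87) / (1 + 0.87) = 1.7400 / 1.8700 ≈ 0.9305
SEM = 7.0000 · √(1 − 0.9305) = 7.0000 · √0.0695 ≈ 7.0000 · 0.2637 ≈ 1.8456
Margin = 1.645 · 1.8456 ≈ 3.0361
Lower limit = 43 − 3.0361 ≈ 39.9639

39.96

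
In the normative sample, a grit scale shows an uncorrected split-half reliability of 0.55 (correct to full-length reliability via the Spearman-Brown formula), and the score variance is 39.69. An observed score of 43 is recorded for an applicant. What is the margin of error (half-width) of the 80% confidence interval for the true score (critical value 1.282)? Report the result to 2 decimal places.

4.35

SD = √39.69 ≃ 6.3000
Full-length reliability (Spearman-Brown) = 2(0.55)/(1+0.55) ≃ 0.7097
SEM = 6.3000×√(1 − 0.7097) ≃ 3.3945
Half-width = 1.282×3.3945 ≃ 4.3518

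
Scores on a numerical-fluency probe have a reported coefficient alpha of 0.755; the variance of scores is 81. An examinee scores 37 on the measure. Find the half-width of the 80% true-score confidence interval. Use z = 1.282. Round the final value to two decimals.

SD = √81 ≈ 9.0000
SEM = 9.0000*√(1 − 0.7550) ≈ 4.4548
Half-width = 1.282*4.4548 ≈ 5.7110

5.71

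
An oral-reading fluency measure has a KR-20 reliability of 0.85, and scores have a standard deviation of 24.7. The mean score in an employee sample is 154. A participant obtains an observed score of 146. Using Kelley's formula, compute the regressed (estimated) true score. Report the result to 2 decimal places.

147.20

Estimated true score = 0.8500×146 + (1 − 0.8500)×154 ≈ 147.2000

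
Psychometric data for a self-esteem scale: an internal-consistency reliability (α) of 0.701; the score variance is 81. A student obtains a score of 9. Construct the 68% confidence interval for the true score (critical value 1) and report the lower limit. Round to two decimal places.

SD = √81 ≈ 9.000
SEM = 9.000*√(1 − 0.701) ≈ 4.921
1 * SEM ≈ 4.921
Lower limit = 9 − 4.921 ≈ 4.079

4.08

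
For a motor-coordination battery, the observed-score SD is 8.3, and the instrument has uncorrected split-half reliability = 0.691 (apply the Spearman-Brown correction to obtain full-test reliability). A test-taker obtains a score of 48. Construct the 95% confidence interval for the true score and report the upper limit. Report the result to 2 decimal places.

54.95

Full-length reliability (Spearman-Brown) = 2(0.691)/(1+0.691) ≃ 0.8173
SEM = 8.3000·√(1 − 0.8173) ≃ 3.5480
Half-width = 1.96·3.5480 ≃ 6.9541
Upper limit = 48 + 6.9541 ≃ 54.9541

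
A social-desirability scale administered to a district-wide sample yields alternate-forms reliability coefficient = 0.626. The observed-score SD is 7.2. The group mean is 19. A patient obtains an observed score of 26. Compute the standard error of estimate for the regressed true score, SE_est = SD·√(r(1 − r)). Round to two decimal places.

SE_est = SD * √(r(1 − r)) = 7.200 * √0.234 ≈ 7.200 * 0.484 ≈ 3.484

3.48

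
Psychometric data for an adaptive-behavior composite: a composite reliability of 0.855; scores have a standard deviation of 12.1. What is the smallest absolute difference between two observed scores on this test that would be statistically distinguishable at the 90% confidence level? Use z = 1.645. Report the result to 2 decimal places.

SEM = 12.1000×√(1 − 0.8550) ≈ 4.6075
SE_diff = √2 × SEM ≈ 6.5160
Smallest detectable difference = 1.645×6.5160 ≈ 10.7189

10.72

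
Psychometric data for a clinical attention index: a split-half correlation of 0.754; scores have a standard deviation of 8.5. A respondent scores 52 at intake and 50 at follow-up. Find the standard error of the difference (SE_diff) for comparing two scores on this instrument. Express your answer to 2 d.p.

Spearman-Brown: r = 2(0.754) / (1 + 0.754) = 1.50800 / 1.75400 ≈ 0.85975
The standard error of measurement is 8.50000·√(1 − 0.85975) ≈ 8.50000·0.37450 ≈ 3.18326.
Standard error of the difference = 3.18326·√2 ≈ 4.50181

4.50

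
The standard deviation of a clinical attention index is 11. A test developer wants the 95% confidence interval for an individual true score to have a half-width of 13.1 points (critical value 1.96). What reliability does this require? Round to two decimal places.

SEM needed = half-width / z = 13.1/1.96 ≃ 6.6837
r = 1 − (6.6837/11)² ≃ 1 − 0.3692 ≃ 0.6308

0.63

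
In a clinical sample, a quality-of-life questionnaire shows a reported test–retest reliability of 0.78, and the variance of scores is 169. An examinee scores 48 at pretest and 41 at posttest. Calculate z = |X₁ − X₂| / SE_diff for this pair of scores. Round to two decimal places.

SD = √169 = 13.0000
SEM = 13.0000 × √(1 − 0.7800) = 13.0000 × √0.2200 ≈ 13.0000 × 0.4690 ≈ 6.0975
Standard error of the difference = 6.0975·√2 ≈ 8.6232
z = |48 − 41| / 8.6232 = 7 / 8.6232 ≈ 0.8118

0.81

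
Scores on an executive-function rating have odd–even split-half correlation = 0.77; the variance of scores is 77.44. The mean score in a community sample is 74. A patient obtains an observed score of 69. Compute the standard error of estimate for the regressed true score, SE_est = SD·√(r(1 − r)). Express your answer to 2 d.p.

SD = √77.44 ≈ 8.800
Full-length reliability (Spearman-Brown) = 2(0.77)/(1+0.77) ≈ 0.870
SE_est = SD * √(r(1 − r)) = 8.800 * √0.113 ≈ 8.800 * 0.336 ≈ 2.959

2.96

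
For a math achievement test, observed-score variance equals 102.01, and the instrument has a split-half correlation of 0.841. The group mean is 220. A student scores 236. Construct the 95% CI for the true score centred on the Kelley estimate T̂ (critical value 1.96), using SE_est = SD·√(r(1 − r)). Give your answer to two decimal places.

SD = √102.01 ≈ 10.100
Spearman-Brown: r = 2(0.841) / (1 + 0.841) = 1.682 / 1.841 ≈ 0.914
T̂ = r·X + (1 − r)·M = 0.914*236 + 0.086*220 ≈ 215.618 + 19.001 ≈ 234.618
SE_est = SD * √(r(1 − r)) = 10.100 * √0.079 ≈ 10.100 * 0.281 ≈ 2.837
95% CI: 234.618 ± 5.561 ≈ (229.057, 240.179)

[229.06, 240.18]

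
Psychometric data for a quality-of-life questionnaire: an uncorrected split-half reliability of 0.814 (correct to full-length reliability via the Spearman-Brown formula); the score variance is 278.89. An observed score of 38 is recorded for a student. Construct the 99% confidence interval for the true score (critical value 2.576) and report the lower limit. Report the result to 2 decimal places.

24.22

σ = 278.89^(1/2) = 16.7000
r_full = 2·0.814 / (1 + 0.814) ≈ 0.8975
The standard error of measurement is 16.7000×√(1 − 0.8975) ≈ 16.7000×0.3202 ≈ 5.3475.
2.576 × SEM ≈ 13.7753
Lower bound: 38 − 13.7753 = 24.2247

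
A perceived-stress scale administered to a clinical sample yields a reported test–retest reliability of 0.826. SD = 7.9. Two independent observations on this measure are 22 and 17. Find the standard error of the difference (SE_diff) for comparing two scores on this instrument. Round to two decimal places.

SEM = 7.9000×√(1 − 0.8260) ≃ 3.2954
Standard error of the difference = 3.2954·√2 ≃ 4.6603

4.66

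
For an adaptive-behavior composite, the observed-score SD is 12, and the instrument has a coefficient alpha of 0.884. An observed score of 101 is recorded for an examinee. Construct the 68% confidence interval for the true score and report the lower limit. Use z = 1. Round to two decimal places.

The standard error of measurement is 12.000*√(1 − 0.884) ≈ 12.000*0.341 ≈ 4.087.
Half-width = 1*4.087 ≈ 4.087
Lower limit = 101 − 4.087 ≈ 96.913

96.91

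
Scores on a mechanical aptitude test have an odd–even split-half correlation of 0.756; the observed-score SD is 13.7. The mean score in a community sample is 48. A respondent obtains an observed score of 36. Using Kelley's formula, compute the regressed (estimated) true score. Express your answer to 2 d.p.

Spearman-Brown: r = 2(0.756) / (1 + 0.756) = 1.512 / 1.756 ≈ 0.861
T̂ = r·X + (1 − r)·M = 0.861×36 + 0.139×48 ≈ 30.998 + 6.670 ≈ 37.667

37.67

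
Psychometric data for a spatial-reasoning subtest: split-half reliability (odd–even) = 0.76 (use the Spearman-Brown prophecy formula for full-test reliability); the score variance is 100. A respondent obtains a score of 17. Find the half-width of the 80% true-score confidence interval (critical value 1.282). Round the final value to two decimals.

4.73

σ = 100^(1/2) = 10.00000
r_full = 2·0.76 / (1 + 0.76) ≃ 0.86364
SEM = 10.00000 × √(1 − 0.86364) = 10.00000 × √0.13636 ≃ 10.00000 × 0.36927 ≃ 3.69274
Half-width = 1.282×3.69274 ≃ 4.73410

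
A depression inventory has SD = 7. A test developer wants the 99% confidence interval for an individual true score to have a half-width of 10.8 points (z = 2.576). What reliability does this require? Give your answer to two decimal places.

0.64

SEM needed = half-width / z = 10.8/2.576 ≈ 4.193
Required reliability = 1 − (SEM/SD)² = 1 − 0.359 ≈ 0.641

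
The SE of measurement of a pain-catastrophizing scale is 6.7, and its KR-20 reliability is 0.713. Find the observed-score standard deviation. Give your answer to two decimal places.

σ = SEM·(1 − r)^(−1/2) ≈ 6.7×1.8666 ≈ 12.5064

12.51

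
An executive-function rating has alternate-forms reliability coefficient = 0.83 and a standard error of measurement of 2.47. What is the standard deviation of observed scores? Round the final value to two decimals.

σ = SEM·(1 − r)^(−1/2) ≃ 2.47×2.425 ≃ 5.991

5.99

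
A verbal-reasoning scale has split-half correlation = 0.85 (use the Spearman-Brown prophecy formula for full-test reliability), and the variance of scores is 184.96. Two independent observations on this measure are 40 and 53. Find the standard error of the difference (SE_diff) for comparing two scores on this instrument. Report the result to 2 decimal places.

SD = √184.96 ≈ 13.600
r_full = 2·0.85 / (1 + 0.85) ≈ 0.919
SEM = 13.600·√(1 − 0.919) ≈ 3.873
Standard error of the difference = 3.873·√2 ≈ 5.477

5.48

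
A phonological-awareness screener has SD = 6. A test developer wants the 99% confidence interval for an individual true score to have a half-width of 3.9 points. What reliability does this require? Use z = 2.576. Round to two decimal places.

Required SEM = 3.9 / 2.576 ≈ 1.5140
r = 1 − (1.5140/6)² ≈ 1 − 0.0637 ≈ 0.9363

0.94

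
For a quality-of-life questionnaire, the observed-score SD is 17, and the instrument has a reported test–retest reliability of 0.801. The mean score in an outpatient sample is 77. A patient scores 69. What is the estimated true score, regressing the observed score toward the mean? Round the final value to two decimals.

T̂ = 0.801(69) + 0.199(77) ≃ 70.592

70.59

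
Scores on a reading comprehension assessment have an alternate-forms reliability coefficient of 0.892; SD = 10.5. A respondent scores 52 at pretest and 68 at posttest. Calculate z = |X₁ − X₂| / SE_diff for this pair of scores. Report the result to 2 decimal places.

SEM = 10.500×√(1 − 0.892) ≃ 3.451
SE_diff = √2 × SEM ≃ 4.880
z = |52 − 68| / 4.880 = 16 / 4.880 ≃ 3.279

3.28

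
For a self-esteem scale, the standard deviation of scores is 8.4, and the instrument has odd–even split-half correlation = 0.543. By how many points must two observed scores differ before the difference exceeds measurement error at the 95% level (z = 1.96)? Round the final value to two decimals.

12.67

Spearman-Brown: r = 2(0.543) / (1 + 0.543) = 1.08600 / 1.54300 ≈ 0.70382
The standard error of measurement is 8.40000×√(1 − 0.70382) ≈ 8.40000×0.54422 ≈ 4.57145.
SE_diff = SEM × √2 ≈ 4.57145 × 1.41421 ≈ 6.46501
Minimum reliable difference = 1.96 × SE_diff ≈ 1.96 × 6.46501 ≈ 12.67143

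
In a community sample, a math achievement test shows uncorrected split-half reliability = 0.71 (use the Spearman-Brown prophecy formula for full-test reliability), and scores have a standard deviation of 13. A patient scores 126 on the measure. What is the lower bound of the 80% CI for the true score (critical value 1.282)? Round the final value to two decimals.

119.14

Spearman-Brown: r = 2(0.71) / (1 + 0.71) = 1.4200 / 1.7100 ≃ 0.8304
SEM = 13.0000×√(1 − 0.8304) ≃ 5.3536
1.282 × SEM ≃ 6.8633
Lower limit = 126 − 6.8633 ≃ 119.1367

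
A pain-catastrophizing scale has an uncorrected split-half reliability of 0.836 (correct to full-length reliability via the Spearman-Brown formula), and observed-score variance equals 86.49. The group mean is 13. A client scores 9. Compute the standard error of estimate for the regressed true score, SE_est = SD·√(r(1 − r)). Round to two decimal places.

SD = √86.49 = 9.30000
Full-length reliability (Spearman-Brown) = 2(0.836)/(1+0.836) ≈ 0.91068
SE_est = SD * √(r(1 − r)) = 9.30000 * √0.08135 ≈ 9.30000 * 0.28521 ≈ 2.65247

2.65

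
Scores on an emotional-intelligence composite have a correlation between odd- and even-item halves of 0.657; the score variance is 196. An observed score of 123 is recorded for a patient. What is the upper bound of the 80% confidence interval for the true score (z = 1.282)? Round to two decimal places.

131.17

SD = √196 ≃ 14.0000
Spearman-Brown: r = 2(0.657) / (1 + 0.657) = 1.3140 / 1.6570 ≃ 0.7930
SEM = 14.0000×√(1 − 0.7930) ≃ 6.3696
Half-width = 1.282×6.3696 ≃ 8.1659
Upper limit = 123 + 8.1659 ≃ 131.1659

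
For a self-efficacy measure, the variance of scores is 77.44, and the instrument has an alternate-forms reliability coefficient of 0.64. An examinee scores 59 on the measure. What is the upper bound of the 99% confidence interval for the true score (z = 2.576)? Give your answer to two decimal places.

SD = √77.44 = 8.8000
SEM = 8.8000×√(1 − 0.6400) ≈ 5.2800
2.576 × SEM ≈ 13.6013
Upper limit = 59 + 13.6013 ≈ 72.6013

72.60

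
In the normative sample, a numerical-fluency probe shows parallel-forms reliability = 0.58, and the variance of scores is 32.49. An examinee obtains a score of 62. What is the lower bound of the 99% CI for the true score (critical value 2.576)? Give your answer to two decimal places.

52.48

SD = √32.49 ≈ 5.70000
The standard error of measurement is 5.70000×√(1 − 0.58000) ≈ 5.70000×0.64807 ≈ 3.69402.
Margin = 2.576 × 3.69402 ≈ 9.51580
Lower limit = 62 − 9.51580 ≈ 52.48420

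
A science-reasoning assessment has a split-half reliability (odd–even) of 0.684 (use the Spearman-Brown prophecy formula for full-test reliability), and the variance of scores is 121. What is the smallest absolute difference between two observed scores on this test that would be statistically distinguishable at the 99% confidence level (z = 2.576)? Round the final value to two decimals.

17.36

SD = √121 ≈ 11.00000
r_full = 2·0.684 / (1 + 0.684) ≈ 0.81235
The standard error of measurement is 11.00000×√(1 − 0.81235) ≈ 11.00000×0.43318 ≈ 4.76502.
SE_diff = SEM × √2 ≈ 4.76502 × 1.41421 ≈ 6.73876
Minimum reliable difference = 2.576 × SE_diff ≈ 2.576 × 6.73876 ≈ 17.35905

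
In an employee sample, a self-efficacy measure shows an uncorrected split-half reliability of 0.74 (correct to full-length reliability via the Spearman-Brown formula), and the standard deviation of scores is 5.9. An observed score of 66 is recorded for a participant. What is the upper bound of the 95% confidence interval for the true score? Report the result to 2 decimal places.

Spearman-Brown: r = 2(0.74) / (1 + 0.74) = 1.48000 / 1.74000 ≃ 0.85057
SEM = 5.90000 · √(1 − 0.85057) = 5.90000 · √0.14943 ≃ 5.90000 · 0.38656 ≃ 2.28068
Half-width = 1.96·2.28068 ≃ 4.47013
Upper bound: 66 + 4.47013 = 70.47013

70.47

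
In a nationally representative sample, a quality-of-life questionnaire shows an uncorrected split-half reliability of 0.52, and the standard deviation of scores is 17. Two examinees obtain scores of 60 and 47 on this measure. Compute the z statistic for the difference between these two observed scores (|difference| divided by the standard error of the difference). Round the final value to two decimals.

Spearman-Brown: r = 2(0.52) / (1 + 0.52) = 1.04000 / 1.52000 ≈ 0.68421
SEM = 17.00000 · √(1 − 0.68421) = 17.00000 · √0.31579 ≈ 17.00000 · 0.56195 ≈ 9.55318
SE_diff = SEM · √2 ≈ 9.55318 · 1.41421 ≈ 13.51023
z = |60 − 47| / 13.51023 = 13 / 13.51023 ≈ 0.96223

0.96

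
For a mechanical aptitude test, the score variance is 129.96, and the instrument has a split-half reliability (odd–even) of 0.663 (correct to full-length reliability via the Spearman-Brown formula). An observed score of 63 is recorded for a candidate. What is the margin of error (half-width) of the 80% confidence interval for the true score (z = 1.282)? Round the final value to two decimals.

6.58

SD = √129.96 ≃ 11.4000
Full-length reliability (Spearman-Brown) = 2(0.663)/(1+0.663) ≃ 0.7974
SEM = 11.4000 × √(1 − 0.7974) = 11.4000 × √0.2026 ≃ 11.4000 × 0.4502 ≃ 5.1318
Half-width = 1.282×5.1318 ≃ 6.5790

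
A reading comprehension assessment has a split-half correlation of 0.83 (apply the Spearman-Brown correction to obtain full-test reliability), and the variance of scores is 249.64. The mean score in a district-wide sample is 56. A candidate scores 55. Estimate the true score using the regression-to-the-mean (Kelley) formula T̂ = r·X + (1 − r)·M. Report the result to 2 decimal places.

55.09

r_full = 2·0.83 / (1 + 0.83) ≈ 0.907
T̂ = r·X + (1 − r)·M = 0.907×55 + 0.093×56 ≈ 49.891 + 5.202 ≈ 55.093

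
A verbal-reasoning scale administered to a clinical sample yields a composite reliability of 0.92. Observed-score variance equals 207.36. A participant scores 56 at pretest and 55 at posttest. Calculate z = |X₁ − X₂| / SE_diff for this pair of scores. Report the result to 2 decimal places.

0.17

SD = √207.36 = 14.4000
SEM = 14.4000 × √(1 − 0.9200) = 14.4000 × √0.0800 ≈ 14.4000 × 0.2828 ≈ 4.0729
SE_diff = √2 × SEM ≈ 5.7600
z = 1 / 5.7600 ≈ 0.1736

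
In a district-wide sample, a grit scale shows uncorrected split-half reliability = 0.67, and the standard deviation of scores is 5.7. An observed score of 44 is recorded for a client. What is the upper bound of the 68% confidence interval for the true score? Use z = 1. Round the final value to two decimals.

46.53

r_full = 2·0.67 / (1 + 0.67) ≈ 0.80240
SEM = 5.70000 × √(1 − 0.80240) = 5.70000 × √0.19760 ≈ 5.70000 × 0.44453 ≈ 2.53381
Half-width = 1×2.53381 ≈ 2.53381
Upper limit = 44 + 2.53381 ≈ 46.53381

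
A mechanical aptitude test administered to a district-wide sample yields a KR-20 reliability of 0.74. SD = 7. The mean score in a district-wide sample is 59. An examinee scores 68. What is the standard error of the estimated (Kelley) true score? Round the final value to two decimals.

3.07

SE_est = SD · √(r(1 − r)) = 7.00000 · √0.19240 ≃ 7.00000 · 0.43863 ≃ 3.07044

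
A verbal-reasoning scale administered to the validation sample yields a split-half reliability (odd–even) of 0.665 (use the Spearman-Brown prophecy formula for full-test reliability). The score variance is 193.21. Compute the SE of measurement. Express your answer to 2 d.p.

6.23

σ = 193.21^(1/2) = 13.9000
r_full = 2·0.665 / (1 + 0.665) ≃ 0.7988
The standard error of measurement is 13.9000·√(1 − 0.7988) ≃ 13.9000·0.4486 ≃ 6.2349.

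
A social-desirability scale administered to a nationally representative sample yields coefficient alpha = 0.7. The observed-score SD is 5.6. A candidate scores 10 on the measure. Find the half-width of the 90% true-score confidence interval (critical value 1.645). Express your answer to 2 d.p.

5.05

The standard error of measurement is 5.6000*√(1 − 0.7000) ≈ 5.6000*0.5477 ≈ 3.0672.
Half-width = 1.645*3.0672 ≈ 5.0456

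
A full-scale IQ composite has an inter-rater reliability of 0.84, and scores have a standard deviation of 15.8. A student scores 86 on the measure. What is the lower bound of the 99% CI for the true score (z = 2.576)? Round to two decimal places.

SEM = 15.8000·√(1 − 0.8400) ≈ 6.3200
Half-width = 2.576·6.3200 ≈ 16.2803
Lower limit = 86 − 16.2803 ≈ 69.7197

69.72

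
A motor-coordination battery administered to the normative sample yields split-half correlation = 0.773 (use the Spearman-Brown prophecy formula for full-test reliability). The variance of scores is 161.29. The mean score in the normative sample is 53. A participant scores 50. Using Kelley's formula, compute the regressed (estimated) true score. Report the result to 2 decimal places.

50.38

r_full = 2·0.773 / (1 + 0.773) ≈ 0.8720
T̂ = 0.8720(50) + 0.1280(53) ≈ 50.3841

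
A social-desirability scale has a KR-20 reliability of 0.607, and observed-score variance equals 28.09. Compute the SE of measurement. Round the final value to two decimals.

SD = √28.09 ≈ 5.300
SEM = 5.300 · √(1 − 0.607) = 5.300 · √0.393 ≈ 5.300 · 0.627 ≈ 3.323

3.32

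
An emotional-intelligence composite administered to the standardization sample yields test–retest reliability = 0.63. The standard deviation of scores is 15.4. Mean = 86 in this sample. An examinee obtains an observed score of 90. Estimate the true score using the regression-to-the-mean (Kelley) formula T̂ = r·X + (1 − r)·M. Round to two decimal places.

88.52

T̂ = 0.6300(90) + 0.3700(86) ≈ 88.5200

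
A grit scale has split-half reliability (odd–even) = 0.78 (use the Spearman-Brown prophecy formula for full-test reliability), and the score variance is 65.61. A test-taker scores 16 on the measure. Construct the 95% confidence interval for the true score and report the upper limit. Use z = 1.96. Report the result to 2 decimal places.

21.58

σ = 65.61^(1/2) = 8.1000
Spearman-Brown: r = 2(0.78) / (1 + 0.78) = 1.5600 / 1.7800 ≈ 0.8764
The standard error of measurement is 8.1000*√(1 − 0.8764) ≈ 8.1000*0.3516 ≈ 2.8476.
Margin = 1.96 * 2.8476 ≈ 5.5814
Upper limit = 16 + 5.5814 ≈ 21.5814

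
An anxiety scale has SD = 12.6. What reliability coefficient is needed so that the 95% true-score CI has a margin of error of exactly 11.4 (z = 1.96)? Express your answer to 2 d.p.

SEM needed = half-width / z = 11.4/1.96 ≈ 5.816
r = 1 − (5.816/12.6)² ≈ 1 − 0.213 ≈ 0.787

0.79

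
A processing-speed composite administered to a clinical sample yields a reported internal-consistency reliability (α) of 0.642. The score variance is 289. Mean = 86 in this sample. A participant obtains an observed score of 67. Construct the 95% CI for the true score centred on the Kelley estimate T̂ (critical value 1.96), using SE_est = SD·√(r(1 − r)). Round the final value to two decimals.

[57.83, 89.78]

SD = √289 = 17.0000
T̂ = r·X + (1 − r)·M = 0.6420*67 + 0.3580*86 = 43.0140 + 30.7880 ≃ 73.8020
SE_est = SD * √(r(1 − r)) = 17.0000 * √0.2298 ≃ 17.0000 * 0.4794 ≃ 8.1500
CI = 73.8020 ± 1.96 * 8.1500 → [57.8280, 89.7760]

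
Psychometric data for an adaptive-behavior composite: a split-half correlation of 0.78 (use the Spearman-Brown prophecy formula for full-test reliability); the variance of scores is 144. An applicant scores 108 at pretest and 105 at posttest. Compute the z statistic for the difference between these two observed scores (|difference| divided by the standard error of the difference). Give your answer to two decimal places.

SD = √144 ≈ 12.0000
r_full = 2·0.78 / (1 + 0.78) ≈ 0.8764
SEM = 12.0000 * √(1 − 0.8764) = 12.0000 * √0.1236 ≈ 12.0000 * 0.3516 ≈ 4.2187
SE_diff = SEM * √2 ≈ 4.2187 * 1.4142 ≈ 5.9662
z = |108 − 105| / 5.9662 = 3 / 5.9662 ≈ 0.5028

0.50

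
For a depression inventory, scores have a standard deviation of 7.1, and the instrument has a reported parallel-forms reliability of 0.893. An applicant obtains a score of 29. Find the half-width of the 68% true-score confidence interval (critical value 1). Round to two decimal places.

2.32

SEM = 7.1000 * √(1 − 0.8930) = 7.1000 * √0.1070 ≈ 7.1000 * 0.3271 ≈ 2.3225
Margin = 1 * 2.3225 ≈ 2.3225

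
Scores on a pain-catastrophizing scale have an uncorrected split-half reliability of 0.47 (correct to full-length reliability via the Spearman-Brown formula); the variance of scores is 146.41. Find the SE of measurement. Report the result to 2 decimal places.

SD = √146.41 = 12.10000
r_full = 2·0.47 / (1 + 0.47) ≈ 0.63946
SEM = 12.10000*√(1 − 0.63946) ≈ 7.26549

7.27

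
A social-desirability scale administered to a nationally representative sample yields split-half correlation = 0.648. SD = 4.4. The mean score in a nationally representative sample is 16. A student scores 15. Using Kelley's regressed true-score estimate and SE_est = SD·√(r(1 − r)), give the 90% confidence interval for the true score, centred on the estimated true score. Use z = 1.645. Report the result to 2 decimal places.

[12.25, 18.18]

Spearman-Brown: r = 2(0.648) / (1 + 0.648) = 1.296 / 1.648 ≈ 0.786
T̂ = 0.786(15) + 0.214(16) ≈ 15.214
SE_est = SD * √(r(1 − r)) = 4.400 * √0.168 ≈ 4.400 * 0.410 ≈ 1.803
90% CI: 15.214 ± 2.966 ≈ (12.247, 18.180)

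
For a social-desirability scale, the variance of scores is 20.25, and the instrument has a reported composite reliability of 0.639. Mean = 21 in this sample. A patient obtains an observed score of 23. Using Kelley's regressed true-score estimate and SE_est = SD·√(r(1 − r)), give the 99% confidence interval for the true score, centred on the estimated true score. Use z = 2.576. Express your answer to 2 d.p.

[16.71, 27.85]

SD = √20.25 ≈ 4.5000
T̂ = r·X + (1 − r)·M = 0.6390×23 + 0.3610×21 = 14.6970 + 7.5810 ≈ 22.2780
SE_est = SD × √(r(1 − r)) = 4.5000 × √0.2307 ≈ 4.5000 × 0.4803 ≈ 2.1613
CI = 22.2780 ± 2.576 × 2.1613 → [16.7105, 27.8455]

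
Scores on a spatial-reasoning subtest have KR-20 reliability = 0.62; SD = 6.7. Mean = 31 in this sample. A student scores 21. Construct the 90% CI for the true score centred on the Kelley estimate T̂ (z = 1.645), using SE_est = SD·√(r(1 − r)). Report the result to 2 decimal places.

T̂ = r·X + (1 − r)·M = 0.6200·21 + 0.3800·31 = 13.0200 + 11.7800 ≈ 24.8000
SE_est = SD · √(r(1 − r)) = 6.7000 · √0.2356 ≈ 6.7000 · 0.4854 ≈ 3.2521
CI = 24.8000 ± 1.645 · 3.2521 → [19.4503, 30.1497]

[19.45, 30.15]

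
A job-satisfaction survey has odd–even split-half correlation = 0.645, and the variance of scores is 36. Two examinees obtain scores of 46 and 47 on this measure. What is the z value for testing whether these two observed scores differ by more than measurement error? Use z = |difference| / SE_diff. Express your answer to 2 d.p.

0.25

σ = 36^(1/2) = 6.000
Full-length reliability (Spearman-Brown) = 2(0.645)/(1+0.645) ≈ 0.784
SEM = 6.000×√(1 − 0.784) ≈ 2.787
SE_diff = SEM × √2 ≈ 2.787 × 1.414 ≈ 3.942
z = |46 − 47| / 3.942 = 1 / 3.942 ≈ 0.254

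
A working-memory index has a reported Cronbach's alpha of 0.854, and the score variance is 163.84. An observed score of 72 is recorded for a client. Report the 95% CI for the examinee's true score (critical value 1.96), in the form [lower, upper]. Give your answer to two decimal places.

SD = √163.84 = 12.80000
SEM = 12.80000·√(1 − 0.85400) ≈ 4.89087
Margin = 1.96 · 4.89087 ≈ 9.58611
CI = 72 ± 9.58611 → [62.41389, 81.58611]

[62.41, 81.59]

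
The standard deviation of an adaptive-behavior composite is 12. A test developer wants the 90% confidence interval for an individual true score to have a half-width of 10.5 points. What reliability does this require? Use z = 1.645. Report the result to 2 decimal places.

0.72

SEM needed = half-width / z = 10.5/1.645 ≈ 6.3830
r = 1 − (SEM / SD)² = 1 − (6.3830 / 12)² ≈ 1 − 0.2829 ≈ 0.7171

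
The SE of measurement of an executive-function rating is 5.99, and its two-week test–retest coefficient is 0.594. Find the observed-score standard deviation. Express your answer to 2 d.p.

SD = 5.99 / √(1 − 0.594) ≈ 9.4008

9.40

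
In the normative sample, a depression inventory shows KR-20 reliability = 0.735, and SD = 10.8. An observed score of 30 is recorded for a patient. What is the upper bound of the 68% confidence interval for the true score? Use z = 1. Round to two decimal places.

SEM = 10.800·√(1 − 0.735) ≃ 5.560
1 · SEM ≃ 5.560
Upper limit = 30 + 5.560 ≃ 35.560

35.56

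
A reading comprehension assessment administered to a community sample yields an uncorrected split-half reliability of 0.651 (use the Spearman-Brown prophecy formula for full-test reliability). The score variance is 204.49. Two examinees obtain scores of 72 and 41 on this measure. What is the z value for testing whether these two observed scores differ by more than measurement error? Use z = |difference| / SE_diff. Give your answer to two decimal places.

3.33

SD = √204.49 ≈ 14.30000
Full-length reliability (Spearman-Brown) = 2(0.651)/(1+0.651) ≈ 0.78861
SEM = 14.30000×√(1 − 0.78861) ≈ 6.57469
SE_diff = SEM × √2 ≈ 6.57469 × 1.41421 ≈ 9.29801
z = 31 / 9.29801 ≈ 3.33405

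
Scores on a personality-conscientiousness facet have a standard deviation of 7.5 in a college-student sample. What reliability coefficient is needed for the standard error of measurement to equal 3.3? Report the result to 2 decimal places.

r = 1 − (3.300/7.5)² ≈ 1 − 0.194 ≈ 0.806

0.81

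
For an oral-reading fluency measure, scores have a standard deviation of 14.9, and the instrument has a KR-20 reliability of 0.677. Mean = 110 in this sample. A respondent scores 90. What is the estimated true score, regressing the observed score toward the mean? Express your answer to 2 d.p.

T̂ = r·X + (1 − r)·M = 0.6770·90 + 0.3230·110 = 60.9300 + 35.5300 ≈ 96.4600

96.46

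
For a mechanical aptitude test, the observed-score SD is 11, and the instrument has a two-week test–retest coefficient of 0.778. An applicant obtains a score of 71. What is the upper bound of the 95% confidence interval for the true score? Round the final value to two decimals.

81.16

The standard error of measurement is 11.0000·√(1 − 0.7780) ≈ 11.0000·0.4712 ≈ 5.1829.
1.96 · SEM ≈ 10.1584
Upper bound: 71 + 10.1584 = 81.1584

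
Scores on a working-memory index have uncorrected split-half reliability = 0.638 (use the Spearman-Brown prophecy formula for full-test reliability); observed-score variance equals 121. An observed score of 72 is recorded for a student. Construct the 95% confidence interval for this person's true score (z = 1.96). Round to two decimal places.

SD = √121 ≈ 11.00000
Spearman-Brown: r = 2(0.638) / (1 + 0.638) = 1.27600 / 1.63800 ≈ 0.77900
SEM = 11.00000*√(1 − 0.77900) ≈ 5.17118
Half-width = 1.96*5.17118 ≈ 10.13552
95% CI: 72 ± 10.13552 = [61.86448, 82.13552]

[61.86, 82.14]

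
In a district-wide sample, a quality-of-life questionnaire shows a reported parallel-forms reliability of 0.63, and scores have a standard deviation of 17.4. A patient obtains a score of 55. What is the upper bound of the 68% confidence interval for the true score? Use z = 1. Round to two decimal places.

65.58

SEM = 17.400·√(1 − 0.630) ≈ 10.584
1 · SEM ≈ 10.584
Upper bound: 55 + 10.584 = 65.584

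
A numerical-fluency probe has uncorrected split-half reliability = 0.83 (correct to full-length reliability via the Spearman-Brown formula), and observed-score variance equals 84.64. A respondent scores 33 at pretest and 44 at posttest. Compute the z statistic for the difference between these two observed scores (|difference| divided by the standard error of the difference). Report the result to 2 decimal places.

SD = √84.64 ≈ 9.2000
Full-length reliability (Spearman-Brown) = 2(0.83)/(1+0.83) ≈ 0.9071
SEM = 9.2000 · √(1 − 0.9071) = 9.2000 · √0.0929 ≈ 9.2000 · 0.3048 ≈ 2.8041
SE_diff = √2 · SEM ≈ 3.9655
z = |33 − 44| / 3.9655 = 11 / 3.9655 ≈ 2.7739

2.77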